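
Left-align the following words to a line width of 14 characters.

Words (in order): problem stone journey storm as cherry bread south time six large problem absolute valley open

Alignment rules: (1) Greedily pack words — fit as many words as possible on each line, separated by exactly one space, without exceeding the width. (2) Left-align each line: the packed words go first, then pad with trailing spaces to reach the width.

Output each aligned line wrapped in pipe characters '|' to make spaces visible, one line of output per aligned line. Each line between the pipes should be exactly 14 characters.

Answer: |problem stone |
|journey storm |
|as cherry     |
|bread south   |
|time six large|
|problem       |
|absolute      |
|valley open   |

Derivation:
Line 1: ['problem', 'stone'] (min_width=13, slack=1)
Line 2: ['journey', 'storm'] (min_width=13, slack=1)
Line 3: ['as', 'cherry'] (min_width=9, slack=5)
Line 4: ['bread', 'south'] (min_width=11, slack=3)
Line 5: ['time', 'six', 'large'] (min_width=14, slack=0)
Line 6: ['problem'] (min_width=7, slack=7)
Line 7: ['absolute'] (min_width=8, slack=6)
Line 8: ['valley', 'open'] (min_width=11, slack=3)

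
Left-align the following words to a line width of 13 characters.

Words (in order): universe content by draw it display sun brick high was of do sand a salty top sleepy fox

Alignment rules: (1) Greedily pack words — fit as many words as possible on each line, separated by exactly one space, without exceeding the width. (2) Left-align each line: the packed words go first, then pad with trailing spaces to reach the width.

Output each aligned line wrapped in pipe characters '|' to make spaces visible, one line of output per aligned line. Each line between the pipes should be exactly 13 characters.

Line 1: ['universe'] (min_width=8, slack=5)
Line 2: ['content', 'by'] (min_width=10, slack=3)
Line 3: ['draw', 'it'] (min_width=7, slack=6)
Line 4: ['display', 'sun'] (min_width=11, slack=2)
Line 5: ['brick', 'high'] (min_width=10, slack=3)
Line 6: ['was', 'of', 'do'] (min_width=9, slack=4)
Line 7: ['sand', 'a', 'salty'] (min_width=12, slack=1)
Line 8: ['top', 'sleepy'] (min_width=10, slack=3)
Line 9: ['fox'] (min_width=3, slack=10)

Answer: |universe     |
|content by   |
|draw it      |
|display sun  |
|brick high   |
|was of do    |
|sand a salty |
|top sleepy   |
|fox          |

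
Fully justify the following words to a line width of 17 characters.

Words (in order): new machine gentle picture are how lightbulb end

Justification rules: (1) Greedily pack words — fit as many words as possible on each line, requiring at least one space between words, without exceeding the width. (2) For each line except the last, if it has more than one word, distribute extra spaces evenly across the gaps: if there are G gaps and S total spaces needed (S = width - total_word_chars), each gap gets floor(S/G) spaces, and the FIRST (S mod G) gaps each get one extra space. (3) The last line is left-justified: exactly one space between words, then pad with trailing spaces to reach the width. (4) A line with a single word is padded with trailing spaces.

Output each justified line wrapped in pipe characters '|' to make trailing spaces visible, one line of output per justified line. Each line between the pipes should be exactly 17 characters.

Line 1: ['new', 'machine'] (min_width=11, slack=6)
Line 2: ['gentle', 'picture'] (min_width=14, slack=3)
Line 3: ['are', 'how', 'lightbulb'] (min_width=17, slack=0)
Line 4: ['end'] (min_width=3, slack=14)

Answer: |new       machine|
|gentle    picture|
|are how lightbulb|
|end              |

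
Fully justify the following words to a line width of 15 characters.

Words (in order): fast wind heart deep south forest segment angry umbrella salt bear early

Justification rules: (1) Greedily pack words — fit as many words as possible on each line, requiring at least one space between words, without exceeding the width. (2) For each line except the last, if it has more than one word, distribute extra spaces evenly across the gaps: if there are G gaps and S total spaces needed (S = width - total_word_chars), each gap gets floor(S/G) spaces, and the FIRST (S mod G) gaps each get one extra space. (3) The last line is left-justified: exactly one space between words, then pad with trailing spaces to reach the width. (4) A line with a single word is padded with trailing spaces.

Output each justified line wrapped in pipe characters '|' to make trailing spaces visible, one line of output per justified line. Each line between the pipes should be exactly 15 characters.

Answer: |fast wind heart|
|deep      south|
|forest  segment|
|angry  umbrella|
|salt bear early|

Derivation:
Line 1: ['fast', 'wind', 'heart'] (min_width=15, slack=0)
Line 2: ['deep', 'south'] (min_width=10, slack=5)
Line 3: ['forest', 'segment'] (min_width=14, slack=1)
Line 4: ['angry', 'umbrella'] (min_width=14, slack=1)
Line 5: ['salt', 'bear', 'early'] (min_width=15, slack=0)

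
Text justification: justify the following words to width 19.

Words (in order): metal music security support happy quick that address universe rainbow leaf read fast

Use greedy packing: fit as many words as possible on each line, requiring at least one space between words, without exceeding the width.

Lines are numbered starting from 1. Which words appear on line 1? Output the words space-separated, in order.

Answer: metal music

Derivation:
Line 1: ['metal', 'music'] (min_width=11, slack=8)
Line 2: ['security', 'support'] (min_width=16, slack=3)
Line 3: ['happy', 'quick', 'that'] (min_width=16, slack=3)
Line 4: ['address', 'universe'] (min_width=16, slack=3)
Line 5: ['rainbow', 'leaf', 'read'] (min_width=17, slack=2)
Line 6: ['fast'] (min_width=4, slack=15)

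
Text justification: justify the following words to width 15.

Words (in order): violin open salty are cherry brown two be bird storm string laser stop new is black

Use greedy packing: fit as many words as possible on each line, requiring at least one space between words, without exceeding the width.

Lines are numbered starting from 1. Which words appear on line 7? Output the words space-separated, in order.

Answer: is black

Derivation:
Line 1: ['violin', 'open'] (min_width=11, slack=4)
Line 2: ['salty', 'are'] (min_width=9, slack=6)
Line 3: ['cherry', 'brown'] (min_width=12, slack=3)
Line 4: ['two', 'be', 'bird'] (min_width=11, slack=4)
Line 5: ['storm', 'string'] (min_width=12, slack=3)
Line 6: ['laser', 'stop', 'new'] (min_width=14, slack=1)
Line 7: ['is', 'black'] (min_width=8, slack=7)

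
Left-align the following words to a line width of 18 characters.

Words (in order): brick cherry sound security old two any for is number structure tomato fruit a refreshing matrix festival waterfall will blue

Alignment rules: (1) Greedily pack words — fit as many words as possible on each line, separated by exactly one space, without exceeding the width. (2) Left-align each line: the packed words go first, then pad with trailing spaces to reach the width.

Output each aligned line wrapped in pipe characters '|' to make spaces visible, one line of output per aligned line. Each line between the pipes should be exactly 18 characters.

Line 1: ['brick', 'cherry', 'sound'] (min_width=18, slack=0)
Line 2: ['security', 'old', 'two'] (min_width=16, slack=2)
Line 3: ['any', 'for', 'is', 'number'] (min_width=17, slack=1)
Line 4: ['structure', 'tomato'] (min_width=16, slack=2)
Line 5: ['fruit', 'a', 'refreshing'] (min_width=18, slack=0)
Line 6: ['matrix', 'festival'] (min_width=15, slack=3)
Line 7: ['waterfall', 'will'] (min_width=14, slack=4)
Line 8: ['blue'] (min_width=4, slack=14)

Answer: |brick cherry sound|
|security old two  |
|any for is number |
|structure tomato  |
|fruit a refreshing|
|matrix festival   |
|waterfall will    |
|blue              |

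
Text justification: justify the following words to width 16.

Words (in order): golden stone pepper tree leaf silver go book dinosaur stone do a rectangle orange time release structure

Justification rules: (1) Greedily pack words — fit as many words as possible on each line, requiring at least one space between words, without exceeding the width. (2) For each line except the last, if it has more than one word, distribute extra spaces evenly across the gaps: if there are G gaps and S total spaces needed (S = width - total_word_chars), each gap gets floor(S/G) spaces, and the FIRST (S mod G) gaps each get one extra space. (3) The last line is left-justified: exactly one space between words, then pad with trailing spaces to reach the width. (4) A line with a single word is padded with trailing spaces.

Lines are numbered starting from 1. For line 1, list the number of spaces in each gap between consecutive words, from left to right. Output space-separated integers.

Line 1: ['golden', 'stone'] (min_width=12, slack=4)
Line 2: ['pepper', 'tree', 'leaf'] (min_width=16, slack=0)
Line 3: ['silver', 'go', 'book'] (min_width=14, slack=2)
Line 4: ['dinosaur', 'stone'] (min_width=14, slack=2)
Line 5: ['do', 'a', 'rectangle'] (min_width=14, slack=2)
Line 6: ['orange', 'time'] (min_width=11, slack=5)
Line 7: ['release'] (min_width=7, slack=9)
Line 8: ['structure'] (min_width=9, slack=7)

Answer: 5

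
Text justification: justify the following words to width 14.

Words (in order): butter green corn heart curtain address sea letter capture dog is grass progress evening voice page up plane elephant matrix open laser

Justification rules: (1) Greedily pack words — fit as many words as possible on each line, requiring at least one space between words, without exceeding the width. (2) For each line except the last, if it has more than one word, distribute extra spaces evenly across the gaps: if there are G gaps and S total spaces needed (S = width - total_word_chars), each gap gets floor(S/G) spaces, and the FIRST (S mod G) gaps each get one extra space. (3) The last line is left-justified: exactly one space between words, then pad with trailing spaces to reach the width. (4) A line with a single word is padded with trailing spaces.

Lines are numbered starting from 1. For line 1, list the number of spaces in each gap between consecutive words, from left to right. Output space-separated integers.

Answer: 3

Derivation:
Line 1: ['butter', 'green'] (min_width=12, slack=2)
Line 2: ['corn', 'heart'] (min_width=10, slack=4)
Line 3: ['curtain'] (min_width=7, slack=7)
Line 4: ['address', 'sea'] (min_width=11, slack=3)
Line 5: ['letter', 'capture'] (min_width=14, slack=0)
Line 6: ['dog', 'is', 'grass'] (min_width=12, slack=2)
Line 7: ['progress'] (min_width=8, slack=6)
Line 8: ['evening', 'voice'] (min_width=13, slack=1)
Line 9: ['page', 'up', 'plane'] (min_width=13, slack=1)
Line 10: ['elephant'] (min_width=8, slack=6)
Line 11: ['matrix', 'open'] (min_width=11, slack=3)
Line 12: ['laser'] (min_width=5, slack=9)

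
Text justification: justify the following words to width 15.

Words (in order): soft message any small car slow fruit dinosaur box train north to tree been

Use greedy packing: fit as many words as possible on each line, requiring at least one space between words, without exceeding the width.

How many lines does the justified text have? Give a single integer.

Answer: 6

Derivation:
Line 1: ['soft', 'message'] (min_width=12, slack=3)
Line 2: ['any', 'small', 'car'] (min_width=13, slack=2)
Line 3: ['slow', 'fruit'] (min_width=10, slack=5)
Line 4: ['dinosaur', 'box'] (min_width=12, slack=3)
Line 5: ['train', 'north', 'to'] (min_width=14, slack=1)
Line 6: ['tree', 'been'] (min_width=9, slack=6)
Total lines: 6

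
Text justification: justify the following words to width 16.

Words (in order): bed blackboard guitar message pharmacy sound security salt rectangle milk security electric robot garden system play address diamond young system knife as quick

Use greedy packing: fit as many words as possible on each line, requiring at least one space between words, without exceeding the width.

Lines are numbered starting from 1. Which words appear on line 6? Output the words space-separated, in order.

Line 1: ['bed', 'blackboard'] (min_width=14, slack=2)
Line 2: ['guitar', 'message'] (min_width=14, slack=2)
Line 3: ['pharmacy', 'sound'] (min_width=14, slack=2)
Line 4: ['security', 'salt'] (min_width=13, slack=3)
Line 5: ['rectangle', 'milk'] (min_width=14, slack=2)
Line 6: ['security'] (min_width=8, slack=8)
Line 7: ['electric', 'robot'] (min_width=14, slack=2)
Line 8: ['garden', 'system'] (min_width=13, slack=3)
Line 9: ['play', 'address'] (min_width=12, slack=4)
Line 10: ['diamond', 'young'] (min_width=13, slack=3)
Line 11: ['system', 'knife', 'as'] (min_width=15, slack=1)
Line 12: ['quick'] (min_width=5, slack=11)

Answer: security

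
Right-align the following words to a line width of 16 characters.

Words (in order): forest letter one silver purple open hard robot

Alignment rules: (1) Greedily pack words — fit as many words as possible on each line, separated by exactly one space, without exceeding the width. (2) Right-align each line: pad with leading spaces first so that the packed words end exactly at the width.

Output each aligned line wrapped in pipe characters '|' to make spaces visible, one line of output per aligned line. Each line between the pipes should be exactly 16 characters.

Line 1: ['forest', 'letter'] (min_width=13, slack=3)
Line 2: ['one', 'silver'] (min_width=10, slack=6)
Line 3: ['purple', 'open', 'hard'] (min_width=16, slack=0)
Line 4: ['robot'] (min_width=5, slack=11)

Answer: |   forest letter|
|      one silver|
|purple open hard|
|           robot|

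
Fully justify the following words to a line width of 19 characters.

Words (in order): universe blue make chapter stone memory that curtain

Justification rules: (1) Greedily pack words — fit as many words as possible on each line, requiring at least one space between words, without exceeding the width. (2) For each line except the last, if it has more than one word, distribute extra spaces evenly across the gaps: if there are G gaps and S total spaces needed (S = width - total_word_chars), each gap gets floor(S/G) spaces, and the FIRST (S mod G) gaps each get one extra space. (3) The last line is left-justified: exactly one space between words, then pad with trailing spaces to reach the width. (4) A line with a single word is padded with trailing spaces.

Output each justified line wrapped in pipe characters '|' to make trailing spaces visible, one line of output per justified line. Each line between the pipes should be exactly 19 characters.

Line 1: ['universe', 'blue', 'make'] (min_width=18, slack=1)
Line 2: ['chapter', 'stone'] (min_width=13, slack=6)
Line 3: ['memory', 'that', 'curtain'] (min_width=19, slack=0)

Answer: |universe  blue make|
|chapter       stone|
|memory that curtain|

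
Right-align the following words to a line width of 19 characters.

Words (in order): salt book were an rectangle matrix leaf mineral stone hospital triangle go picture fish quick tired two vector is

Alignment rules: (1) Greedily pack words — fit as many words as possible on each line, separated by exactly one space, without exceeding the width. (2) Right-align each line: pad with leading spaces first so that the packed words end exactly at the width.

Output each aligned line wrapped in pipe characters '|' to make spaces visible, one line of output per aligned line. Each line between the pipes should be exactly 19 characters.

Answer: |  salt book were an|
|   rectangle matrix|
| leaf mineral stone|
|  hospital triangle|
|    go picture fish|
|    quick tired two|
|          vector is|

Derivation:
Line 1: ['salt', 'book', 'were', 'an'] (min_width=17, slack=2)
Line 2: ['rectangle', 'matrix'] (min_width=16, slack=3)
Line 3: ['leaf', 'mineral', 'stone'] (min_width=18, slack=1)
Line 4: ['hospital', 'triangle'] (min_width=17, slack=2)
Line 5: ['go', 'picture', 'fish'] (min_width=15, slack=4)
Line 6: ['quick', 'tired', 'two'] (min_width=15, slack=4)
Line 7: ['vector', 'is'] (min_width=9, slack=10)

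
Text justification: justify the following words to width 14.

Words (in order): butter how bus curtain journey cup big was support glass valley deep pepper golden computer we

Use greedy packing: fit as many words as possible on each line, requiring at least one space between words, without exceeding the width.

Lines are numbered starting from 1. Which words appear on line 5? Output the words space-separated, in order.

Line 1: ['butter', 'how', 'bus'] (min_width=14, slack=0)
Line 2: ['curtain'] (min_width=7, slack=7)
Line 3: ['journey', 'cup'] (min_width=11, slack=3)
Line 4: ['big', 'was'] (min_width=7, slack=7)
Line 5: ['support', 'glass'] (min_width=13, slack=1)
Line 6: ['valley', 'deep'] (min_width=11, slack=3)
Line 7: ['pepper', 'golden'] (min_width=13, slack=1)
Line 8: ['computer', 'we'] (min_width=11, slack=3)

Answer: support glass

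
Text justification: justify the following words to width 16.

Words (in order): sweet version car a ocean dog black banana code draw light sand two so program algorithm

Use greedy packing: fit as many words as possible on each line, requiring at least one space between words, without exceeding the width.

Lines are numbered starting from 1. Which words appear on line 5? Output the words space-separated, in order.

Answer: sand two so

Derivation:
Line 1: ['sweet', 'version'] (min_width=13, slack=3)
Line 2: ['car', 'a', 'ocean', 'dog'] (min_width=15, slack=1)
Line 3: ['black', 'banana'] (min_width=12, slack=4)
Line 4: ['code', 'draw', 'light'] (min_width=15, slack=1)
Line 5: ['sand', 'two', 'so'] (min_width=11, slack=5)
Line 6: ['program'] (min_width=7, slack=9)
Line 7: ['algorithm'] (min_width=9, slack=7)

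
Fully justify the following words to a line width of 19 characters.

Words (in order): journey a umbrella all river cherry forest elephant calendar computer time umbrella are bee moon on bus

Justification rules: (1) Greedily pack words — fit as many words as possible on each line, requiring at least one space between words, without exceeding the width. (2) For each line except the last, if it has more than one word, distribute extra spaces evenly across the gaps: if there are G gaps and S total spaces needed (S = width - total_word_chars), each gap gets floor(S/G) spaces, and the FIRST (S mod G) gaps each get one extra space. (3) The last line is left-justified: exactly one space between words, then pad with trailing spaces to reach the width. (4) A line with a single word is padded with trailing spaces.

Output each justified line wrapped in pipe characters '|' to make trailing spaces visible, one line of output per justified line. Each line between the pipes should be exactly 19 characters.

Line 1: ['journey', 'a', 'umbrella'] (min_width=18, slack=1)
Line 2: ['all', 'river', 'cherry'] (min_width=16, slack=3)
Line 3: ['forest', 'elephant'] (min_width=15, slack=4)
Line 4: ['calendar', 'computer'] (min_width=17, slack=2)
Line 5: ['time', 'umbrella', 'are'] (min_width=17, slack=2)
Line 6: ['bee', 'moon', 'on', 'bus'] (min_width=15, slack=4)

Answer: |journey  a umbrella|
|all   river  cherry|
|forest     elephant|
|calendar   computer|
|time  umbrella  are|
|bee moon on bus    |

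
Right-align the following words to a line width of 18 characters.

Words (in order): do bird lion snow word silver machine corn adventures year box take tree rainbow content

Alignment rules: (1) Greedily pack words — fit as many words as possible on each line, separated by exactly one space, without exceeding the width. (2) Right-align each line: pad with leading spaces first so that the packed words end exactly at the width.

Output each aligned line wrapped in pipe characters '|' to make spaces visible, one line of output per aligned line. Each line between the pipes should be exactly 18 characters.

Answer: | do bird lion snow|
|       word silver|
|      machine corn|
|   adventures year|
|     box take tree|
|   rainbow content|

Derivation:
Line 1: ['do', 'bird', 'lion', 'snow'] (min_width=17, slack=1)
Line 2: ['word', 'silver'] (min_width=11, slack=7)
Line 3: ['machine', 'corn'] (min_width=12, slack=6)
Line 4: ['adventures', 'year'] (min_width=15, slack=3)
Line 5: ['box', 'take', 'tree'] (min_width=13, slack=5)
Line 6: ['rainbow', 'content'] (min_width=15, slack=3)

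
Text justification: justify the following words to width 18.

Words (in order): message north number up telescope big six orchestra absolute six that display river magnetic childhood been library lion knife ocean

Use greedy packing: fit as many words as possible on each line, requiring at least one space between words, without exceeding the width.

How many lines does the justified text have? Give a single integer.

Line 1: ['message', 'north'] (min_width=13, slack=5)
Line 2: ['number', 'up'] (min_width=9, slack=9)
Line 3: ['telescope', 'big', 'six'] (min_width=17, slack=1)
Line 4: ['orchestra', 'absolute'] (min_width=18, slack=0)
Line 5: ['six', 'that', 'display'] (min_width=16, slack=2)
Line 6: ['river', 'magnetic'] (min_width=14, slack=4)
Line 7: ['childhood', 'been'] (min_width=14, slack=4)
Line 8: ['library', 'lion', 'knife'] (min_width=18, slack=0)
Line 9: ['ocean'] (min_width=5, slack=13)
Total lines: 9

Answer: 9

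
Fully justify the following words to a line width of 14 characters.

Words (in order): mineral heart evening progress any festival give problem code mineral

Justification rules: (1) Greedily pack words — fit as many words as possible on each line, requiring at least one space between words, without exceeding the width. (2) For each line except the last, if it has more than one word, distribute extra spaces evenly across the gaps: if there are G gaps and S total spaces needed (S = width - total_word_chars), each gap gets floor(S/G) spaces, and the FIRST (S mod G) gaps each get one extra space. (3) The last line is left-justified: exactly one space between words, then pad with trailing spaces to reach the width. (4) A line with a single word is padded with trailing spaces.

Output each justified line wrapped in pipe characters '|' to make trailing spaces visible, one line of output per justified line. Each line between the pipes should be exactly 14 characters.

Line 1: ['mineral', 'heart'] (min_width=13, slack=1)
Line 2: ['evening'] (min_width=7, slack=7)
Line 3: ['progress', 'any'] (min_width=12, slack=2)
Line 4: ['festival', 'give'] (min_width=13, slack=1)
Line 5: ['problem', 'code'] (min_width=12, slack=2)
Line 6: ['mineral'] (min_width=7, slack=7)

Answer: |mineral  heart|
|evening       |
|progress   any|
|festival  give|
|problem   code|
|mineral       |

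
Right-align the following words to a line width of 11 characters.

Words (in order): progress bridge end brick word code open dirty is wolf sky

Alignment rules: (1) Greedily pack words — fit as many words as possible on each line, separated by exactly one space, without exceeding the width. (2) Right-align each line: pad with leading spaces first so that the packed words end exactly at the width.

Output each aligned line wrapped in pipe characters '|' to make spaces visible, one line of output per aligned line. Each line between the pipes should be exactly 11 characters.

Answer: |   progress|
| bridge end|
| brick word|
|  code open|
|   dirty is|
|   wolf sky|

Derivation:
Line 1: ['progress'] (min_width=8, slack=3)
Line 2: ['bridge', 'end'] (min_width=10, slack=1)
Line 3: ['brick', 'word'] (min_width=10, slack=1)
Line 4: ['code', 'open'] (min_width=9, slack=2)
Line 5: ['dirty', 'is'] (min_width=8, slack=3)
Line 6: ['wolf', 'sky'] (min_width=8, slack=3)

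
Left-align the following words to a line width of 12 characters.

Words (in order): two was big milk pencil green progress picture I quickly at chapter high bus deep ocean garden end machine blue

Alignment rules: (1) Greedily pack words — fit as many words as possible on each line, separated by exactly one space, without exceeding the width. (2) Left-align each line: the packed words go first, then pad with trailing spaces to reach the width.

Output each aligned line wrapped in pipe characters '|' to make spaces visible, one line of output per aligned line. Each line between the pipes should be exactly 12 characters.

Line 1: ['two', 'was', 'big'] (min_width=11, slack=1)
Line 2: ['milk', 'pencil'] (min_width=11, slack=1)
Line 3: ['green'] (min_width=5, slack=7)
Line 4: ['progress'] (min_width=8, slack=4)
Line 5: ['picture', 'I'] (min_width=9, slack=3)
Line 6: ['quickly', 'at'] (min_width=10, slack=2)
Line 7: ['chapter', 'high'] (min_width=12, slack=0)
Line 8: ['bus', 'deep'] (min_width=8, slack=4)
Line 9: ['ocean', 'garden'] (min_width=12, slack=0)
Line 10: ['end', 'machine'] (min_width=11, slack=1)
Line 11: ['blue'] (min_width=4, slack=8)

Answer: |two was big |
|milk pencil |
|green       |
|progress    |
|picture I   |
|quickly at  |
|chapter high|
|bus deep    |
|ocean garden|
|end machine |
|blue        |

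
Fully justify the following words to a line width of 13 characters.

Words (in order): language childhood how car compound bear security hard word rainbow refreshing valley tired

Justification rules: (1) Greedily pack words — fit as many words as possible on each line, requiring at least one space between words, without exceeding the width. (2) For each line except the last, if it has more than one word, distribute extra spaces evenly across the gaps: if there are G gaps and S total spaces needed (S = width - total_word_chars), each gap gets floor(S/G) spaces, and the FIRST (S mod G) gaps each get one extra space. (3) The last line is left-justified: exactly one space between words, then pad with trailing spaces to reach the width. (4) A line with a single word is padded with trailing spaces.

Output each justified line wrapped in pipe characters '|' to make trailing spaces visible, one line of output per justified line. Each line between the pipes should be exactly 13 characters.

Line 1: ['language'] (min_width=8, slack=5)
Line 2: ['childhood', 'how'] (min_width=13, slack=0)
Line 3: ['car', 'compound'] (min_width=12, slack=1)
Line 4: ['bear', 'security'] (min_width=13, slack=0)
Line 5: ['hard', 'word'] (min_width=9, slack=4)
Line 6: ['rainbow'] (min_width=7, slack=6)
Line 7: ['refreshing'] (min_width=10, slack=3)
Line 8: ['valley', 'tired'] (min_width=12, slack=1)

Answer: |language     |
|childhood how|
|car  compound|
|bear security|
|hard     word|
|rainbow      |
|refreshing   |
|valley tired |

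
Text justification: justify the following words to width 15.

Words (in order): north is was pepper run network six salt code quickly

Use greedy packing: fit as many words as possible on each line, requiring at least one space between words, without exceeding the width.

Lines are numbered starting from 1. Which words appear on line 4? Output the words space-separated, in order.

Line 1: ['north', 'is', 'was'] (min_width=12, slack=3)
Line 2: ['pepper', 'run'] (min_width=10, slack=5)
Line 3: ['network', 'six'] (min_width=11, slack=4)
Line 4: ['salt', 'code'] (min_width=9, slack=6)
Line 5: ['quickly'] (min_width=7, slack=8)

Answer: salt code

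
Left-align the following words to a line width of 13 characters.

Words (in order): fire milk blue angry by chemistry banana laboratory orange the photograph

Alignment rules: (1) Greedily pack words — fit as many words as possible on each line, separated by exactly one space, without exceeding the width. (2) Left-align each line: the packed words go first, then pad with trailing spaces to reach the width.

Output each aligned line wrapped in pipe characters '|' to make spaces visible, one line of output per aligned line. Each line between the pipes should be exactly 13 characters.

Line 1: ['fire', 'milk'] (min_width=9, slack=4)
Line 2: ['blue', 'angry', 'by'] (min_width=13, slack=0)
Line 3: ['chemistry'] (min_width=9, slack=4)
Line 4: ['banana'] (min_width=6, slack=7)
Line 5: ['laboratory'] (min_width=10, slack=3)
Line 6: ['orange', 'the'] (min_width=10, slack=3)
Line 7: ['photograph'] (min_width=10, slack=3)

Answer: |fire milk    |
|blue angry by|
|chemistry    |
|banana       |
|laboratory   |
|orange the   |
|photograph   |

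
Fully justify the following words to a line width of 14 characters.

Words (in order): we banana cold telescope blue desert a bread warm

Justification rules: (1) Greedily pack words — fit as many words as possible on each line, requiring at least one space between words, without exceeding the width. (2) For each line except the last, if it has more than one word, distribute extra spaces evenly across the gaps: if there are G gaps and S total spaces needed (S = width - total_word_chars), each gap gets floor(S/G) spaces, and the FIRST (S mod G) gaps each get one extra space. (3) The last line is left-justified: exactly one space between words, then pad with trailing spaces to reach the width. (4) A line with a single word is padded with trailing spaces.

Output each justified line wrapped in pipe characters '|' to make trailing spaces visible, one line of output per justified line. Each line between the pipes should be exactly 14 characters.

Line 1: ['we', 'banana', 'cold'] (min_width=14, slack=0)
Line 2: ['telescope', 'blue'] (min_width=14, slack=0)
Line 3: ['desert', 'a', 'bread'] (min_width=14, slack=0)
Line 4: ['warm'] (min_width=4, slack=10)

Answer: |we banana cold|
|telescope blue|
|desert a bread|
|warm          |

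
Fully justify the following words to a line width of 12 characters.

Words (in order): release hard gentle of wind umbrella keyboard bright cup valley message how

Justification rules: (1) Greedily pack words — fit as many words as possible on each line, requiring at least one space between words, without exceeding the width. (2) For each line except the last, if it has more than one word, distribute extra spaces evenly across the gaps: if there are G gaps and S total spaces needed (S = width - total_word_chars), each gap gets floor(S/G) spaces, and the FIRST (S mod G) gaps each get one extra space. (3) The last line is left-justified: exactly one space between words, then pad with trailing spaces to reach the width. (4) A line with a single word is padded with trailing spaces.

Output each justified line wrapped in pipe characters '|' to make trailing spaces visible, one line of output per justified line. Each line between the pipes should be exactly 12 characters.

Line 1: ['release', 'hard'] (min_width=12, slack=0)
Line 2: ['gentle', 'of'] (min_width=9, slack=3)
Line 3: ['wind'] (min_width=4, slack=8)
Line 4: ['umbrella'] (min_width=8, slack=4)
Line 5: ['keyboard'] (min_width=8, slack=4)
Line 6: ['bright', 'cup'] (min_width=10, slack=2)
Line 7: ['valley'] (min_width=6, slack=6)
Line 8: ['message', 'how'] (min_width=11, slack=1)

Answer: |release hard|
|gentle    of|
|wind        |
|umbrella    |
|keyboard    |
|bright   cup|
|valley      |
|message how |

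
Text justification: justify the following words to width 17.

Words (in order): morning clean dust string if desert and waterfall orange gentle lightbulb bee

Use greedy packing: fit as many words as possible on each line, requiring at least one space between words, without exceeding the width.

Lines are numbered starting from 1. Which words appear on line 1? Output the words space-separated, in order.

Line 1: ['morning', 'clean'] (min_width=13, slack=4)
Line 2: ['dust', 'string', 'if'] (min_width=14, slack=3)
Line 3: ['desert', 'and'] (min_width=10, slack=7)
Line 4: ['waterfall', 'orange'] (min_width=16, slack=1)
Line 5: ['gentle', 'lightbulb'] (min_width=16, slack=1)
Line 6: ['bee'] (min_width=3, slack=14)

Answer: morning clean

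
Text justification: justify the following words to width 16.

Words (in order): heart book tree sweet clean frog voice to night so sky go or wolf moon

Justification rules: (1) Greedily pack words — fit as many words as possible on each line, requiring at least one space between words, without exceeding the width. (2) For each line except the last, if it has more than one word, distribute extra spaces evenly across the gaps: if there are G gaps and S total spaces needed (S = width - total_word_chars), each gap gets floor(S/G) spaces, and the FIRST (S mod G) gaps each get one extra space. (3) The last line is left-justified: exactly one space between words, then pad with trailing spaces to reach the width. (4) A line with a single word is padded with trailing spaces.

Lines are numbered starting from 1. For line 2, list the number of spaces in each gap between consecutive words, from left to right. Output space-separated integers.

Answer: 1 1

Derivation:
Line 1: ['heart', 'book', 'tree'] (min_width=15, slack=1)
Line 2: ['sweet', 'clean', 'frog'] (min_width=16, slack=0)
Line 3: ['voice', 'to', 'night'] (min_width=14, slack=2)
Line 4: ['so', 'sky', 'go', 'or'] (min_width=12, slack=4)
Line 5: ['wolf', 'moon'] (min_width=9, slack=7)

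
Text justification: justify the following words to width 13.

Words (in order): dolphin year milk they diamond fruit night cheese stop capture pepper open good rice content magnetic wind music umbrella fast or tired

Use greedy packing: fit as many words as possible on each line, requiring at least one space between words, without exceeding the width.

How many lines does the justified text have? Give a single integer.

Line 1: ['dolphin', 'year'] (min_width=12, slack=1)
Line 2: ['milk', 'they'] (min_width=9, slack=4)
Line 3: ['diamond', 'fruit'] (min_width=13, slack=0)
Line 4: ['night', 'cheese'] (min_width=12, slack=1)
Line 5: ['stop', 'capture'] (min_width=12, slack=1)
Line 6: ['pepper', 'open'] (min_width=11, slack=2)
Line 7: ['good', 'rice'] (min_width=9, slack=4)
Line 8: ['content'] (min_width=7, slack=6)
Line 9: ['magnetic', 'wind'] (min_width=13, slack=0)
Line 10: ['music'] (min_width=5, slack=8)
Line 11: ['umbrella', 'fast'] (min_width=13, slack=0)
Line 12: ['or', 'tired'] (min_width=8, slack=5)
Total lines: 12

Answer: 12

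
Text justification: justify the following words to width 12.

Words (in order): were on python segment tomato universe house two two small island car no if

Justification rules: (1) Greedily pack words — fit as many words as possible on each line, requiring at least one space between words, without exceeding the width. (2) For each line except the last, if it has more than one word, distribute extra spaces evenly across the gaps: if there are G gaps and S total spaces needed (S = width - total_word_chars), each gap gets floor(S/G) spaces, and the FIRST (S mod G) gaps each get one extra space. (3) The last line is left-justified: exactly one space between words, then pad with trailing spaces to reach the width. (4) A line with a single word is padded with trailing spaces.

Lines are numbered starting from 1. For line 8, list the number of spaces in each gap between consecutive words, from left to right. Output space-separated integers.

Answer: 3

Derivation:
Line 1: ['were', 'on'] (min_width=7, slack=5)
Line 2: ['python'] (min_width=6, slack=6)
Line 3: ['segment'] (min_width=7, slack=5)
Line 4: ['tomato'] (min_width=6, slack=6)
Line 5: ['universe'] (min_width=8, slack=4)
Line 6: ['house', 'two'] (min_width=9, slack=3)
Line 7: ['two', 'small'] (min_width=9, slack=3)
Line 8: ['island', 'car'] (min_width=10, slack=2)
Line 9: ['no', 'if'] (min_width=5, slack=7)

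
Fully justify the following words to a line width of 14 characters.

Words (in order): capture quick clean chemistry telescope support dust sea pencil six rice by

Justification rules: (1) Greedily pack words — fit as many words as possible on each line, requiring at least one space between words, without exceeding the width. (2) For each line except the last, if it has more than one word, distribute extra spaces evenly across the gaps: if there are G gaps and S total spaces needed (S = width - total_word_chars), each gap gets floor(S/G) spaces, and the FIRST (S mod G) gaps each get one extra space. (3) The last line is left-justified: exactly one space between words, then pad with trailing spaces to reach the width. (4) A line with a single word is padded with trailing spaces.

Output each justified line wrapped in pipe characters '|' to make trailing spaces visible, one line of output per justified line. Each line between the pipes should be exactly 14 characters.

Answer: |capture  quick|
|clean         |
|chemistry     |
|telescope     |
|support   dust|
|sea pencil six|
|rice by       |

Derivation:
Line 1: ['capture', 'quick'] (min_width=13, slack=1)
Line 2: ['clean'] (min_width=5, slack=9)
Line 3: ['chemistry'] (min_width=9, slack=5)
Line 4: ['telescope'] (min_width=9, slack=5)
Line 5: ['support', 'dust'] (min_width=12, slack=2)
Line 6: ['sea', 'pencil', 'six'] (min_width=14, slack=0)
Line 7: ['rice', 'by'] (min_width=7, slack=7)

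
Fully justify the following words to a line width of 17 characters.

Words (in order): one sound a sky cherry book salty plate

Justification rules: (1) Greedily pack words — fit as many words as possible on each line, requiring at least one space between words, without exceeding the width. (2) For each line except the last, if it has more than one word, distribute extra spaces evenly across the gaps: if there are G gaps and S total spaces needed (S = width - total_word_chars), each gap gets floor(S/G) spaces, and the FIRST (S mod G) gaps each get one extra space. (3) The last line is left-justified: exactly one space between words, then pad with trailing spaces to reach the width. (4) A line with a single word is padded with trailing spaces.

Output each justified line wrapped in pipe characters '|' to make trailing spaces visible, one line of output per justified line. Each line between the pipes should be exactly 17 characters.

Line 1: ['one', 'sound', 'a', 'sky'] (min_width=15, slack=2)
Line 2: ['cherry', 'book', 'salty'] (min_width=17, slack=0)
Line 3: ['plate'] (min_width=5, slack=12)

Answer: |one  sound  a sky|
|cherry book salty|
|plate            |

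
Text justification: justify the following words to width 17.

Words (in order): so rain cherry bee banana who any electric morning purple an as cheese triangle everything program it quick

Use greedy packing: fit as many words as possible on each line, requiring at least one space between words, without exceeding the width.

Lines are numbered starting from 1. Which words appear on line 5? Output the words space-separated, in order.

Answer: as cheese

Derivation:
Line 1: ['so', 'rain', 'cherry'] (min_width=14, slack=3)
Line 2: ['bee', 'banana', 'who'] (min_width=14, slack=3)
Line 3: ['any', 'electric'] (min_width=12, slack=5)
Line 4: ['morning', 'purple', 'an'] (min_width=17, slack=0)
Line 5: ['as', 'cheese'] (min_width=9, slack=8)
Line 6: ['triangle'] (min_width=8, slack=9)
Line 7: ['everything'] (min_width=10, slack=7)
Line 8: ['program', 'it', 'quick'] (min_width=16, slack=1)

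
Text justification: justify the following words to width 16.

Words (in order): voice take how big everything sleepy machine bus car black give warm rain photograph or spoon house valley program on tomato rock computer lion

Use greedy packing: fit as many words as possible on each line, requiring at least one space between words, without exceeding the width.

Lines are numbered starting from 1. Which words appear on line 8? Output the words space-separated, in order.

Line 1: ['voice', 'take', 'how'] (min_width=14, slack=2)
Line 2: ['big', 'everything'] (min_width=14, slack=2)
Line 3: ['sleepy', 'machine'] (min_width=14, slack=2)
Line 4: ['bus', 'car', 'black'] (min_width=13, slack=3)
Line 5: ['give', 'warm', 'rain'] (min_width=14, slack=2)
Line 6: ['photograph', 'or'] (min_width=13, slack=3)
Line 7: ['spoon', 'house'] (min_width=11, slack=5)
Line 8: ['valley', 'program'] (min_width=14, slack=2)
Line 9: ['on', 'tomato', 'rock'] (min_width=14, slack=2)
Line 10: ['computer', 'lion'] (min_width=13, slack=3)

Answer: valley program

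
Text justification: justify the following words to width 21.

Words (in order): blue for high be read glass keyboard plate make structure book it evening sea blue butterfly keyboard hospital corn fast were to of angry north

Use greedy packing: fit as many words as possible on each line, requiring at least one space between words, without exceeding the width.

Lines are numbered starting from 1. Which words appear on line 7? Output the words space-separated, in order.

Line 1: ['blue', 'for', 'high', 'be', 'read'] (min_width=21, slack=0)
Line 2: ['glass', 'keyboard', 'plate'] (min_width=20, slack=1)
Line 3: ['make', 'structure', 'book'] (min_width=19, slack=2)
Line 4: ['it', 'evening', 'sea', 'blue'] (min_width=19, slack=2)
Line 5: ['butterfly', 'keyboard'] (min_width=18, slack=3)
Line 6: ['hospital', 'corn', 'fast'] (min_width=18, slack=3)
Line 7: ['were', 'to', 'of', 'angry'] (min_width=16, slack=5)
Line 8: ['north'] (min_width=5, slack=16)

Answer: were to of angry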